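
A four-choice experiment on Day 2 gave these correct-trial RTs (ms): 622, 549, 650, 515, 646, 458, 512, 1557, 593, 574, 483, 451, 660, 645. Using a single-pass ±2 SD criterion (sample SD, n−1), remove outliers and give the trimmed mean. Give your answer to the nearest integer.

566 ms

n = 14, ΣRT = 8915, M = 636.786
Σ(x−M)² = 981978.36; s = √(981978.36/13) = 274.840
Cutoffs: 636.786 ± 2·274.840 → [87.1, 1186.5]
Outside: 1557 → excluded.
Retained (n=13): Σ = 7358, mean = 7358/13 = 566.000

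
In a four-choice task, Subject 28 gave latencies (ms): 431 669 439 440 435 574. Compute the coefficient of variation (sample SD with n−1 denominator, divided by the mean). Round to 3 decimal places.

0.201

n = 6, Σ = 2988, M = 498.0000
Σ(x−M)² = 50320.000; s = √(50320.000/5) = 100.3195
CV = 100.3195 / 498.0000 = 0.20144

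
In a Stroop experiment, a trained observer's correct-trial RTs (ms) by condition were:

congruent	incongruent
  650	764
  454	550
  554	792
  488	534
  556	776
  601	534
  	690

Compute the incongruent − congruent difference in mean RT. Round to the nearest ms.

M(congruent) = 3303/6 = 550.500
M(incongruent) = 4640/7 = 662.857
Difference = 662.857 − 550.500 = 112.357 ms

112 ms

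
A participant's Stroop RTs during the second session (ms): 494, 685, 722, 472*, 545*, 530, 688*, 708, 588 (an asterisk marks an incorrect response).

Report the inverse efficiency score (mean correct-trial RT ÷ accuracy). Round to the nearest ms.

Correct trials (n=6): 494, 685, 722, 530, 708, 588
Mean correct RT = 3727/6 = 621.1667 ms
Proportion correct = 6/9
IES = 621.1667 / (6/9) = 931.750 ms

932 ms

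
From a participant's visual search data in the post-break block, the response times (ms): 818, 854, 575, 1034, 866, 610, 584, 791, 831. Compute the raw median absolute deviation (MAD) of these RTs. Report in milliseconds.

48 ms

Sorted: 575, 584, 610, 791, 818, 831, 854, 866, 1034 → median = 818
|x − 818|: 0, 36, 243, 216, 48, 208, 234, 27, 13
Sorted deviations: 0, 13, 27, 36, 48, 208, 216, 234, 243 → MAD = 48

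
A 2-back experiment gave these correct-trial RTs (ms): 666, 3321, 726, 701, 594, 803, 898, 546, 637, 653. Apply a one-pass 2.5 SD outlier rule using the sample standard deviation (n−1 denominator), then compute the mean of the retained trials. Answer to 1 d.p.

691.6 ms

n = 10, ΣRT = 9545, M = 954.500
Σ(x−M)² = 6314714.50; s = √(6314714.50/9) = 837.637
Cutoffs: 954.500 ± 2.5·837.637 → [-1139.6, 3048.6]
Outside: 3321 → excluded.
Retained (n=9): Σ = 6224, mean = 6224/9 = 691.556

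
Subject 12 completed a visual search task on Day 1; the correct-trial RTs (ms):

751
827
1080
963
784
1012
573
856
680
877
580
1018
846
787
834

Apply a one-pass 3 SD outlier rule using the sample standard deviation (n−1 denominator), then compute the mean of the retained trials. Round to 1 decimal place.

n = 15, ΣRT = 12468, M = 831.200
Σ(x−M)² = 313056.40; s = √(313056.40/14) = 149.537
Cutoffs: 831.200 ± 3·149.537 → [382.6, 1279.8]
No RTs fall outside the cutoffs; all 15 retained. Mean = 12468/15 = 831.200

831.2 ms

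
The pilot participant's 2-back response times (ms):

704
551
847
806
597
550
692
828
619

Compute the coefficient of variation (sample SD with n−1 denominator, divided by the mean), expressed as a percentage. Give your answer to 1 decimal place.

17.0%

n = 9, Σ = 6194, M = 688.2222
Σ(x−M)² = 109931.556; s = √(109931.556/8) = 117.2239
CV = 117.2239 / 688.2222 = 0.17033 = 17.033%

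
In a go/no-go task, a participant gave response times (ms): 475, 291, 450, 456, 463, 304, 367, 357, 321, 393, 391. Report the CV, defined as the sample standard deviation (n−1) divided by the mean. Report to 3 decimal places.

0.171

n = 11, Σ = 4268, M = 388.0000
Σ(x−M)² = 44052.000; s = √(44052.000/10) = 66.3717
CV = 66.3717 / 388.0000 = 0.17106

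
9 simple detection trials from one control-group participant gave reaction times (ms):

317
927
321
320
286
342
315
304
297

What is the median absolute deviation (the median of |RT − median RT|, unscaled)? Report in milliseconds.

13 ms

Sorted: 286, 297, 304, 315, 317, 320, 321, 342, 927 → median = 317
|x − 317|: 0, 610, 4, 3, 31, 25, 2, 13, 20
Sorted deviations: 0, 2, 3, 4, 13, 20, 25, 31, 610 → MAD = 13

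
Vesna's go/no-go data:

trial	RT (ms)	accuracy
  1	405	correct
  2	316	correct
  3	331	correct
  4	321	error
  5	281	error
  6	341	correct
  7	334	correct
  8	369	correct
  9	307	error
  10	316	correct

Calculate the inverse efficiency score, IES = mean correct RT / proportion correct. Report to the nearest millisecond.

492 ms

Correct trials (n=7): 405, 316, 331, 341, 334, 369, 316
Mean correct RT = 2412/7 = 344.5714 ms
Proportion correct = 7/10
IES = 344.5714 / (7/10) = 492.245 ms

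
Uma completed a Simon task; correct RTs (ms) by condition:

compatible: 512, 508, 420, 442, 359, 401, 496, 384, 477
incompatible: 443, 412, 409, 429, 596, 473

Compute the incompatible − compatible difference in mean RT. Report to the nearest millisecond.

M(compatible) = 3999/9 = 444.333
M(incompatible) = 2762/6 = 460.333
Difference = 460.333 − 444.333 = 16.000 ms

16 ms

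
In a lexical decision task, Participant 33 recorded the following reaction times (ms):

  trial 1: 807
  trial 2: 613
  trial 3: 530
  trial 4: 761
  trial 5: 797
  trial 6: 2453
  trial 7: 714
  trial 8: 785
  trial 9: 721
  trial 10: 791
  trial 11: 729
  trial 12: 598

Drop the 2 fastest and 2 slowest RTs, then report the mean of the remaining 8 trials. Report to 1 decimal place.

738.9 ms

Sorted: 530, 598, 613, 714, 721, 729, 761, 785, 791, 797, 807, 2453
Drop lowest 2 (530, 598) and highest 2 (807, 2453)
Remaining (n=8): Σ = 5911, mean = 5911/8 = 738.875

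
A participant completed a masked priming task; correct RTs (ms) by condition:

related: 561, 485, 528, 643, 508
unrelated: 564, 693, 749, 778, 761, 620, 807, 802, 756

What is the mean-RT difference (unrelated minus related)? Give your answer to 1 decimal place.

M(related) = 2725/5 = 545.000
M(unrelated) = 6530/9 = 725.556
Difference = 725.556 − 545.000 = 180.556 ms

180.6 ms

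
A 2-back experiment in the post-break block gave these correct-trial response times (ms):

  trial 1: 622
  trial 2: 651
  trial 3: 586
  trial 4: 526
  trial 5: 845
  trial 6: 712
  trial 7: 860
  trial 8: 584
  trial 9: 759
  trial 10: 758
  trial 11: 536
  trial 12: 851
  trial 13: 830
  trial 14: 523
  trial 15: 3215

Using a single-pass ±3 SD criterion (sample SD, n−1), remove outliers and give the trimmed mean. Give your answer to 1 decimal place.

n = 15, ΣRT = 12858, M = 857.200
Σ(x−M)² = 6171300.40; s = √(6171300.40/14) = 663.933
Cutoffs: 857.200 ± 3·663.933 → [-1134.6, 2849.0]
Outside: 3215 → excluded.
Retained (n=14): Σ = 9643, mean = 9643/14 = 688.786

688.8 ms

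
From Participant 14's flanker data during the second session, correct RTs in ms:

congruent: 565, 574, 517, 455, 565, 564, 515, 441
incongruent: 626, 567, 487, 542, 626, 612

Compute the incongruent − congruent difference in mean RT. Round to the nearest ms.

M(congruent) = 4196/8 = 524.500
M(incongruent) = 3460/6 = 576.667
Difference = 576.667 − 524.500 = 52.167 ms

52 ms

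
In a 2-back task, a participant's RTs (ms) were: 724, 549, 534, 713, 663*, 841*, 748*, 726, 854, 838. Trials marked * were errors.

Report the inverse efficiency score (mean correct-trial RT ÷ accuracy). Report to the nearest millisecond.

Correct trials (n=7): 724, 549, 534, 713, 726, 854, 838
Mean correct RT = 4938/7 = 705.4286 ms
Proportion correct = 7/10
IES = 705.4286 / (7/10) = 1007.755 ms

1008 ms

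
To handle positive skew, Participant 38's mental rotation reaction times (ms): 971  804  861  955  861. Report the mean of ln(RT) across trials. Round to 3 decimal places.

ln(RT): 6.8783, 6.6896, 6.7581, 6.8617, 6.7581
Σ ln(RT) = 33.9458
Mean = 33.9458/5 = 6.78917

6.789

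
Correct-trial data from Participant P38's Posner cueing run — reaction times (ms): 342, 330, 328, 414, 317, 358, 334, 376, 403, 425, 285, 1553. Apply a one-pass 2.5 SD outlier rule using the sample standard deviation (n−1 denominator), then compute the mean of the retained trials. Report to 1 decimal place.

n = 12, ΣRT = 5465, M = 455.417
Σ(x−M)² = 1333644.92; s = √(1333644.92/11) = 348.196
Cutoffs: 455.417 ± 2.5·348.196 → [-415.1, 1325.9]
Outside: 1553 → excluded.
Retained (n=11): Σ = 3912, mean = 3912/11 = 355.636

355.6 ms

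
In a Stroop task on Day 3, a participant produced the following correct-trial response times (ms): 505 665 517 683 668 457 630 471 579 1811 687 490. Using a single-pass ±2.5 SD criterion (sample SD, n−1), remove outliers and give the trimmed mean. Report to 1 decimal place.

n = 12, ΣRT = 8163, M = 680.250
Σ(x−M)² = 1478992.25; s = √(1478992.25/11) = 366.679
Cutoffs: 680.250 ± 2.5·366.679 → [-236.4, 1596.9]
Outside: 1811 → excluded.
Retained (n=11): Σ = 6352, mean = 6352/11 = 577.455

577.5 ms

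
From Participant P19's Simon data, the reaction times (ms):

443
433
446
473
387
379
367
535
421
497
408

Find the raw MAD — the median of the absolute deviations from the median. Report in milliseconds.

Sorted: 367, 379, 387, 408, 421, 433, 443, 446, 473, 497, 535 → median = 433
|x − 433|: 10, 0, 13, 40, 46, 54, 66, 102, 12, 64, 25
Sorted deviations: 0, 10, 12, 13, 25, 40, 46, 54, 64, 66, 102 → MAD = 40

40 ms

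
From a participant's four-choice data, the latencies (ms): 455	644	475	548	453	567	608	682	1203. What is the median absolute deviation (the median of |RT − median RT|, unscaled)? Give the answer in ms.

92 ms

Sorted: 453, 455, 475, 548, 567, 608, 644, 682, 1203 → median = 567
|x − 567|: 112, 77, 92, 19, 114, 0, 41, 115, 636
Sorted deviations: 0, 19, 41, 77, 92, 112, 114, 115, 636 → MAD = 92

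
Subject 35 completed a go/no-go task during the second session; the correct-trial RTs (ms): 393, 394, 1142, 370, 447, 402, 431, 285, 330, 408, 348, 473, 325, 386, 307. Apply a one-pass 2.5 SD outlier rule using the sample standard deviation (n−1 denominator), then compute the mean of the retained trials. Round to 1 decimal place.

n = 15, ΣRT = 6441, M = 429.400
Σ(x−M)² = 582449.60; s = √(582449.60/14) = 203.969
Cutoffs: 429.400 ± 2.5·203.969 → [-80.5, 939.3]
Outside: 1142 → excluded.
Retained (n=14): Σ = 5299, mean = 5299/14 = 378.500

378.5 ms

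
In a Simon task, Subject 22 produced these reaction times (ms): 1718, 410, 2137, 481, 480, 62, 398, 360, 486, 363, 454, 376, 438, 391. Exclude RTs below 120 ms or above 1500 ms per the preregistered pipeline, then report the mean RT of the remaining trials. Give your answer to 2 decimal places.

Excluded: 62, 1718, 2137
Retained (n=11): Σ = 4637
Mean = 4637/11 = 421.5455

421.55 ms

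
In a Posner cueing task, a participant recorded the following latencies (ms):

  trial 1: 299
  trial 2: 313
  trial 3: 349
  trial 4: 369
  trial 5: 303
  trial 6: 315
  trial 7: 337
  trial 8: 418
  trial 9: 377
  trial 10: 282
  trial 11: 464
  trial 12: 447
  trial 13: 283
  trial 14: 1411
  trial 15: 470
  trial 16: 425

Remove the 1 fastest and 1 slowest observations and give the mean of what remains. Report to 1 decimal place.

Sorted: 282, 283, 299, 303, 313, 315, 337, 349, 369, 377, 418, 425, 447, 464, 470, 1411
Drop lowest 1 (282) and highest 1 (1411)
Remaining (n=14): Σ = 5169, mean = 5169/14 = 369.214

369.2 ms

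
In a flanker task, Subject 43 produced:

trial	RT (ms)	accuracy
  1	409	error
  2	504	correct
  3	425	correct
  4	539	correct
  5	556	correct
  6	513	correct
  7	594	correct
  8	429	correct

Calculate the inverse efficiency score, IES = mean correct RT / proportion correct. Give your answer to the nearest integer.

Correct trials (n=7): 504, 425, 539, 556, 513, 594, 429
Mean correct RT = 3560/7 = 508.5714 ms
Proportion correct = 7/8
IES = 508.5714 / (7/8) = 581.224 ms

581 ms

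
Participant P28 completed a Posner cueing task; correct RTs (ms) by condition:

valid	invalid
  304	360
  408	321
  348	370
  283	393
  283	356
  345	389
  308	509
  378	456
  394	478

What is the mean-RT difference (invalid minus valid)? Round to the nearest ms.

M(valid) = 3051/9 = 339.000
M(invalid) = 3632/9 = 403.556
Difference = 403.556 − 339.000 = 64.556 ms

65 ms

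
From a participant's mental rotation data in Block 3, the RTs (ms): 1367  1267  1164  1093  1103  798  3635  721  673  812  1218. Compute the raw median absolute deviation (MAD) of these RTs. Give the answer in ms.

Sorted: 673, 721, 798, 812, 1093, 1103, 1164, 1218, 1267, 1367, 3635 → median = 1103
|x − 1103|: 264, 164, 61, 10, 0, 305, 2532, 382, 430, 291, 115
Sorted deviations: 0, 10, 61, 115, 164, 264, 291, 305, 382, 430, 2532 → MAD = 264

264 ms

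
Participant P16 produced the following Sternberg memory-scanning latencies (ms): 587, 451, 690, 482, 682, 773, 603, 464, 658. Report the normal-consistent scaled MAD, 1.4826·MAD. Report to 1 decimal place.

Sorted: 451, 464, 482, 587, 603, 658, 682, 690, 773 → median = 603
|x − 603| sorted: 0, 16, 55, 79, 87, 121, 139, 152, 170 → MAD = 87
Robust SD ≈ 1.4826 × 87 = 128.986

129.0 ms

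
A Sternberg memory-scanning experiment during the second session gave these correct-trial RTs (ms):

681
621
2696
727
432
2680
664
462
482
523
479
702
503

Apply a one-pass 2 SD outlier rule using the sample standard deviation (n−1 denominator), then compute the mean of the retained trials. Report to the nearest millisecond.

571 ms

n = 13, ΣRT = 11652, M = 896.308
Σ(x−M)² = 7707040.77; s = √(7707040.77/12) = 801.407
Cutoffs: 896.308 ± 2·801.407 → [-706.5, 2499.1]
Outside: 2680, 2696 → excluded.
Retained (n=11): Σ = 6276, mean = 6276/11 = 570.545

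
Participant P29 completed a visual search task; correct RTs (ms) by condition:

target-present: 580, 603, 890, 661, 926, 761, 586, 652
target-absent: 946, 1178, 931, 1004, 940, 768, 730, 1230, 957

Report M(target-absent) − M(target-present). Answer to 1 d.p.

M(target-present) = 5659/8 = 707.375
M(target-absent) = 8684/9 = 964.889
Difference = 964.889 − 707.375 = 257.514 ms

257.5 ms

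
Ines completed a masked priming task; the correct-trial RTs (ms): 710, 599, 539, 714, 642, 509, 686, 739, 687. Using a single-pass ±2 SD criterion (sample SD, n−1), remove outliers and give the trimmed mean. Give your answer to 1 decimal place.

647.2 ms

n = 9, ΣRT = 5825, M = 647.222
Σ(x−M)² = 53079.56; s = √(53079.56/8) = 81.455
Cutoffs: 647.222 ± 2·81.455 → [484.3, 810.1]
No RTs fall outside the cutoffs; all 9 retained. Mean = 5825/9 = 647.222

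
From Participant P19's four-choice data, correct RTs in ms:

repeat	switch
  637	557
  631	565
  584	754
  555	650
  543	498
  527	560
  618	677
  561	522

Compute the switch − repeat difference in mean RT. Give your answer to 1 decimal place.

M(repeat) = 4656/8 = 582.000
M(switch) = 4783/8 = 597.875
Difference = 597.875 − 582.000 = 15.875 ms

15.9 ms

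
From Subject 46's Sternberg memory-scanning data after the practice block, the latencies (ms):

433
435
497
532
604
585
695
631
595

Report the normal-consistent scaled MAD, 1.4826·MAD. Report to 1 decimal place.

Sorted: 433, 435, 497, 532, 585, 595, 604, 631, 695 → median = 585
|x − 585| sorted: 0, 10, 19, 46, 53, 88, 110, 150, 152 → MAD = 53
Robust SD ≈ 1.4826 × 53 = 78.578

78.6 ms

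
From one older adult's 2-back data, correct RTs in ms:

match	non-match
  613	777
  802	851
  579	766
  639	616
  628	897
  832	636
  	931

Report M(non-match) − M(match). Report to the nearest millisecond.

100 ms

M(match) = 4093/6 = 682.167
M(non-match) = 5474/7 = 782.000
Difference = 782.000 − 682.167 = 99.833 ms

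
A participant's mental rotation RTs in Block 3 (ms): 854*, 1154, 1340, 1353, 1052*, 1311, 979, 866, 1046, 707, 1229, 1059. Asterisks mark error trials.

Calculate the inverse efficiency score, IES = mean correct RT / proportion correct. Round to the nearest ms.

Correct trials (n=10): 1154, 1340, 1353, 1311, 979, 866, 1046, 707, 1229, 1059
Mean correct RT = 11044/10 = 1104.4000 ms
Proportion correct = 10/12
IES = 1104.4000 / (10/12) = 1325.280 ms

1325 ms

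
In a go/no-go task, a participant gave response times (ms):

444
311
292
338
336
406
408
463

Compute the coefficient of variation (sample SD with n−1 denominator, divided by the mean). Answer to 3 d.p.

n = 8, Σ = 2998, M = 374.7500
Σ(x−M)² = 28429.500; s = √(28429.500/7) = 63.7288
CV = 63.7288 / 374.7500 = 0.17006

0.170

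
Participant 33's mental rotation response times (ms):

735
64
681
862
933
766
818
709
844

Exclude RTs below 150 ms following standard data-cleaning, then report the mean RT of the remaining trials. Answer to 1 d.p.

793.5 ms

Excluded: 64
Retained (n=8): Σ = 6348
Mean = 6348/8 = 793.5000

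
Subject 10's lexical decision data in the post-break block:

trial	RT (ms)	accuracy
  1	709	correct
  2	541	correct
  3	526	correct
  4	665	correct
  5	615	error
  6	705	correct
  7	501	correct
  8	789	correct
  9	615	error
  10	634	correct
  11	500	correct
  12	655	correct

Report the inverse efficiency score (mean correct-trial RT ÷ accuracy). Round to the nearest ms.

Correct trials (n=10): 709, 541, 526, 665, 705, 501, 789, 634, 500, 655
Mean correct RT = 6225/10 = 622.5000 ms
Proportion correct = 10/12
IES = 622.5000 / (10/12) = 747.000 ms

747 ms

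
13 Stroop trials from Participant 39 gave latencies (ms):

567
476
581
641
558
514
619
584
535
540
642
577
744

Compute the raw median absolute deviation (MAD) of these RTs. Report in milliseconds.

42 ms

Sorted: 476, 514, 535, 540, 558, 567, 577, 581, 584, 619, 641, 642, 744 → median = 577
|x − 577|: 10, 101, 4, 64, 19, 63, 42, 7, 42, 37, 65, 0, 167
Sorted deviations: 0, 4, 7, 10, 19, 37, 42, 42, 63, 64, 65, 101, 167 → MAD = 42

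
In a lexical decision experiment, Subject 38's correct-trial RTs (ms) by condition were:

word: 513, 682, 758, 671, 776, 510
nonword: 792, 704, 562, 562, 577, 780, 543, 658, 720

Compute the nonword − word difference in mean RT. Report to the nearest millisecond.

M(word) = 3910/6 = 651.667
M(nonword) = 5898/9 = 655.333
Difference = 655.333 − 651.667 = 3.667 ms

4 ms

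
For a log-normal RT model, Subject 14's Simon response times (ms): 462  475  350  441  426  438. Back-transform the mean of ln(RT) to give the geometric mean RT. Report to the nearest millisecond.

430 ms

ln(RT): 6.1356, 6.1633, 5.8579, 6.0890, 6.0544, 6.0822
Mean ln(RT) = 36.3825/6 = 6.06375
Geometric mean = exp(6.06375) = 429.99 ms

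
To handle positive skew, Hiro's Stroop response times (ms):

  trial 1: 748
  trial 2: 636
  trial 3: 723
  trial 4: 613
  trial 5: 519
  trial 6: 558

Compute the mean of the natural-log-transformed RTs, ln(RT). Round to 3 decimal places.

6.442

ln(RT): 6.6174, 6.4552, 6.5834, 6.4184, 6.2519, 6.3244
Σ ln(RT) = 38.6506
Mean = 38.6506/6 = 6.44177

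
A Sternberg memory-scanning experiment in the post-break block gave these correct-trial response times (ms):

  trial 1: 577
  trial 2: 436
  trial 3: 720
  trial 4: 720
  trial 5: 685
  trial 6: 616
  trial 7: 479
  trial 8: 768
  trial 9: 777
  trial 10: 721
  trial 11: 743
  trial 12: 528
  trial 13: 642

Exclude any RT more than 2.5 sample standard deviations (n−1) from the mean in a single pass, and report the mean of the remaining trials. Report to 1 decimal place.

n = 13, ΣRT = 8412, M = 647.077
Σ(x−M)² = 151126.92; s = √(151126.92/12) = 112.223
Cutoffs: 647.077 ± 2.5·112.223 → [366.5, 927.6]
No RTs fall outside the cutoffs; all 13 retained. Mean = 8412/13 = 647.077

647.1 ms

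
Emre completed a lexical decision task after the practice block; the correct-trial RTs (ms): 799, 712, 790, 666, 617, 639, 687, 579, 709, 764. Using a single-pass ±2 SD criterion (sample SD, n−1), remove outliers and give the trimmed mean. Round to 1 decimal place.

696.2 ms

n = 10, ΣRT = 6962, M = 696.200
Σ(x−M)² = 48653.60; s = √(48653.60/9) = 73.525
Cutoffs: 696.200 ± 2·73.525 → [549.1, 843.3]
No RTs fall outside the cutoffs; all 10 retained. Mean = 6962/10 = 696.200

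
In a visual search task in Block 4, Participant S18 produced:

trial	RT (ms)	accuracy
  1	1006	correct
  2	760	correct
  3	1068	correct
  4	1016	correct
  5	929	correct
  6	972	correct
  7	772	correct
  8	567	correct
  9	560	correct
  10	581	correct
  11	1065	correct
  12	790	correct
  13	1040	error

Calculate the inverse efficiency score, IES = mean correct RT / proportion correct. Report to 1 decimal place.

910.5 ms

Correct trials (n=12): 1006, 760, 1068, 1016, 929, 972, 772, 567, 560, 581, 1065, 790
Mean correct RT = 10086/12 = 840.5000 ms
Proportion correct = 12/13
IES = 840.5000 / (12/13) = 910.542 ms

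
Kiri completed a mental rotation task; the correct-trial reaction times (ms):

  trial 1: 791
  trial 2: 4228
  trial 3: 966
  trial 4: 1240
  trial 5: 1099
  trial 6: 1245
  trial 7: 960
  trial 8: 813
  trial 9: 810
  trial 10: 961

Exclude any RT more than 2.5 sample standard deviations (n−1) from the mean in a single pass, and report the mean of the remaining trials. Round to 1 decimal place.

n = 10, ΣRT = 13113, M = 1311.300
Σ(x−M)² = 9697360.10; s = √(9697360.10/9) = 1038.019
Cutoffs: 1311.300 ± 2.5·1038.019 → [-1283.7, 3906.3]
Outside: 4228 → excluded.
Retained (n=9): Σ = 8885, mean = 8885/9 = 987.222

987.2 ms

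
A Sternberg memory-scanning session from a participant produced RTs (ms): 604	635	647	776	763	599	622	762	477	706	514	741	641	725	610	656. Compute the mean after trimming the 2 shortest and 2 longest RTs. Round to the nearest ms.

Sorted: 477, 514, 599, 604, 610, 622, 635, 641, 647, 656, 706, 725, 741, 762, 763, 776
Drop lowest 2 (477, 514) and highest 2 (763, 776)
Remaining (n=12): Σ = 7948, mean = 7948/12 = 662.333

662 ms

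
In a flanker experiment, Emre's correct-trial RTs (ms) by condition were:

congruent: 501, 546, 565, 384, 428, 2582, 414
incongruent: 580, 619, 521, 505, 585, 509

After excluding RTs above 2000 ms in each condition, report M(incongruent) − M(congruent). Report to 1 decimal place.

congruent: exclude 2582
M(congruent) = 2838/6 = 473.000
M(incongruent) = 3319/6 = 553.167
Difference = 553.167 − 473.000 = 80.167 ms

80.2 ms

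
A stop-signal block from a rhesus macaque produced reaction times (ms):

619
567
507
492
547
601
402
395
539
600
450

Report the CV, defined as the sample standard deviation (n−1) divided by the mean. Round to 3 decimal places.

n = 11, Σ = 5719, M = 519.9091
Σ(x−M)² = 61462.909; s = √(61462.909/10) = 78.3983
CV = 78.3983 / 519.9091 = 0.15079

0.151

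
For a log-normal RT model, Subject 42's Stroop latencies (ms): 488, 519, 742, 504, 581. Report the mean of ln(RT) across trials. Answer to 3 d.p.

6.328

ln(RT): 6.1903, 6.2519, 6.6093, 6.2226, 6.3648
Σ ln(RT) = 31.6389
Mean = 31.6389/5 = 6.32778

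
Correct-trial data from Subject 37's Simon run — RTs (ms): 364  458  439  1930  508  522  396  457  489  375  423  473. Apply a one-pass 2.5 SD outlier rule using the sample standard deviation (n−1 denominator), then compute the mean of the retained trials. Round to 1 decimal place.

445.8 ms

n = 12, ΣRT = 6834, M = 569.500
Σ(x−M)² = 2046535.00; s = √(2046535.00/11) = 431.334
Cutoffs: 569.500 ± 2.5·431.334 → [-508.8, 1647.8]
Outside: 1930 → excluded.
Retained (n=11): Σ = 4904, mean = 4904/11 = 445.818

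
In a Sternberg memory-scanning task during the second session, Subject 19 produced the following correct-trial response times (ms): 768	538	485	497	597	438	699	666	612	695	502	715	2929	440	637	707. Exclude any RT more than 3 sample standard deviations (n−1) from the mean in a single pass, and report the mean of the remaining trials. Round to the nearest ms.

600 ms

n = 16, ΣRT = 11925, M = 745.312
Σ(x−M)² = 5253117.44; s = √(5253117.44/15) = 591.784
Cutoffs: 745.312 ± 3·591.784 → [-1030.0, 2520.7]
Outside: 2929 → excluded.
Retained (n=15): Σ = 8996, mean = 8996/15 = 599.733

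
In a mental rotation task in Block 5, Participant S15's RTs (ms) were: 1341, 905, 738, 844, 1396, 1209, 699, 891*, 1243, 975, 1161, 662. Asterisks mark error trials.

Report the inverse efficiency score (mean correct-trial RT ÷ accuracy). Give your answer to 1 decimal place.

Correct trials (n=11): 1341, 905, 738, 844, 1396, 1209, 699, 1243, 975, 1161, 662
Mean correct RT = 11173/11 = 1015.7273 ms
Proportion correct = 11/12
IES = 1015.7273 / (11/12) = 1108.066 ms

1108.1 ms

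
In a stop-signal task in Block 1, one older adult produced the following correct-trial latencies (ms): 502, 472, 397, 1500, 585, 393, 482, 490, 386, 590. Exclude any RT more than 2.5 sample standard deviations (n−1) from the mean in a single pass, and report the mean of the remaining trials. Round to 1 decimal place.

n = 10, ΣRT = 5797, M = 579.700
Σ(x−M)² = 988070.10; s = √(988070.10/9) = 331.339
Cutoffs: 579.700 ± 2.5·331.339 → [-248.6, 1408.0]
Outside: 1500 → excluded.
Retained (n=9): Σ = 4297, mean = 4297/9 = 477.444

477.4 ms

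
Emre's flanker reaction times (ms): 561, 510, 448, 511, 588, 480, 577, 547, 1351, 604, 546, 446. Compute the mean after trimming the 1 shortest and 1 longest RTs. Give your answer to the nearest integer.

537 ms

Sorted: 446, 448, 480, 510, 511, 546, 547, 561, 577, 588, 604, 1351
Drop lowest 1 (446) and highest 1 (1351)
Remaining (n=10): Σ = 5372, mean = 5372/10 = 537.200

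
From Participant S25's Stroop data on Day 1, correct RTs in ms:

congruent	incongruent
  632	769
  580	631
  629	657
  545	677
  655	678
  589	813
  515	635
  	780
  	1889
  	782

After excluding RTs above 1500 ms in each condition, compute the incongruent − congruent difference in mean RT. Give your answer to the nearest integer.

121 ms

incongruent: exclude 1889
M(congruent) = 4145/7 = 592.143
M(incongruent) = 6422/9 = 713.556
Difference = 713.556 − 592.143 = 121.413 ms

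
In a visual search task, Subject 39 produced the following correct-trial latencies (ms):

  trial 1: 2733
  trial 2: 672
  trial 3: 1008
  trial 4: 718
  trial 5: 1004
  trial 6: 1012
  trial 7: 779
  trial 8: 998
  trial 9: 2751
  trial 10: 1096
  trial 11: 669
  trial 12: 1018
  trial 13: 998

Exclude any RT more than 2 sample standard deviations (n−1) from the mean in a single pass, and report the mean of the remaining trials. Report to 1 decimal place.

n = 13, ΣRT = 15456, M = 1188.923
Σ(x−M)² = 5960576.92; s = √(5960576.92/12) = 704.780
Cutoffs: 1188.923 ± 2·704.780 → [-220.6, 2598.5]
Outside: 2733, 2751 → excluded.
Retained (n=11): Σ = 9972, mean = 9972/11 = 906.545

906.5 ms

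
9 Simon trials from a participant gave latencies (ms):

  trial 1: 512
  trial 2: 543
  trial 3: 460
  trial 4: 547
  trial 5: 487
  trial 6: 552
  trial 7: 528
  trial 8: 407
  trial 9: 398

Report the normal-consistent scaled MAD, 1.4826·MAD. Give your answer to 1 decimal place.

Sorted: 398, 407, 460, 487, 512, 528, 543, 547, 552 → median = 512
|x − 512| sorted: 0, 16, 25, 31, 35, 40, 52, 105, 114 → MAD = 35
Robust SD ≈ 1.4826 × 35 = 51.891

51.9 ms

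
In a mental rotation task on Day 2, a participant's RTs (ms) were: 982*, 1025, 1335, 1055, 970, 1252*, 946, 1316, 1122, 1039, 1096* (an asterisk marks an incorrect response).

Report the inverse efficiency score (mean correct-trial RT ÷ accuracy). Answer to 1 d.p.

Correct trials (n=8): 1025, 1335, 1055, 970, 946, 1316, 1122, 1039
Mean correct RT = 8808/8 = 1101.0000 ms
Proportion correct = 8/11
IES = 1101.0000 / (8/11) = 1513.875 ms

1513.9 ms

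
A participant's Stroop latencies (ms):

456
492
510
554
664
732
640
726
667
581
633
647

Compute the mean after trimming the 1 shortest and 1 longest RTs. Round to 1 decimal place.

Sorted: 456, 492, 510, 554, 581, 633, 640, 647, 664, 667, 726, 732
Drop lowest 1 (456) and highest 1 (732)
Remaining (n=10): Σ = 6114, mean = 6114/10 = 611.400

611.4 ms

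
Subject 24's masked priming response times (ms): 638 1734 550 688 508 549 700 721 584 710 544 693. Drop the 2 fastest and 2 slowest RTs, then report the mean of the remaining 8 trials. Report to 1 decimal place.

Sorted: 508, 544, 549, 550, 584, 638, 688, 693, 700, 710, 721, 1734
Drop lowest 2 (508, 544) and highest 2 (721, 1734)
Remaining (n=8): Σ = 5112, mean = 5112/8 = 639.000

639.0 ms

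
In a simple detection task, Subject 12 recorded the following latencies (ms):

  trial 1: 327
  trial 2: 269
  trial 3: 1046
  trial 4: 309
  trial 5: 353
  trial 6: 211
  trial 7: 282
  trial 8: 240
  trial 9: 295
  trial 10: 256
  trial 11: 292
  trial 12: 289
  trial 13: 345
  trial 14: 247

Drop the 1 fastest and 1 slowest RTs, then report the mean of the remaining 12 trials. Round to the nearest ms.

Sorted: 211, 240, 247, 256, 269, 282, 289, 292, 295, 309, 327, 345, 353, 1046
Drop lowest 1 (211) and highest 1 (1046)
Remaining (n=12): Σ = 3504, mean = 3504/12 = 292.000

292 ms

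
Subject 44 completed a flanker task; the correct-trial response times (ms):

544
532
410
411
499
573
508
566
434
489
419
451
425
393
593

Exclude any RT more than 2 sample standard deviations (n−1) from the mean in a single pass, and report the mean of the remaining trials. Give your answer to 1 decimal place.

n = 15, ΣRT = 7247, M = 483.133
Σ(x−M)² = 63625.73; s = √(63625.73/14) = 67.414
Cutoffs: 483.133 ± 2·67.414 → [348.3, 618.0]
No RTs fall outside the cutoffs; all 15 retained. Mean = 7247/15 = 483.133

483.1 ms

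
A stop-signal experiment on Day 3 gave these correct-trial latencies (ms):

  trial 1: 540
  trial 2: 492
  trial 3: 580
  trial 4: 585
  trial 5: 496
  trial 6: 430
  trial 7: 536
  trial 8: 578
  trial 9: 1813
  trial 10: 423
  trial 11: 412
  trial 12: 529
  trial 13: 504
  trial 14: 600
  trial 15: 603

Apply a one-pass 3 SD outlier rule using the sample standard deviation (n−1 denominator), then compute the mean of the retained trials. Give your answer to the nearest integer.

522 ms

n = 15, ΣRT = 9121, M = 608.067
Σ(x−M)² = 1611516.93; s = √(1611516.93/14) = 339.276
Cutoffs: 608.067 ± 3·339.276 → [-409.8, 1625.9]
Outside: 1813 → excluded.
Retained (n=14): Σ = 7308, mean = 7308/14 = 522.000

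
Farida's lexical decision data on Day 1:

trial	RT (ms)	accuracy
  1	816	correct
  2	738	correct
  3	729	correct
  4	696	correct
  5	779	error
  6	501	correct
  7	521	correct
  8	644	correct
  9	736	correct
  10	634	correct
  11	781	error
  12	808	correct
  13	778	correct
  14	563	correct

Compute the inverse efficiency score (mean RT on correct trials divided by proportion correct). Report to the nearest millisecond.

794 ms

Correct trials (n=12): 816, 738, 729, 696, 501, 521, 644, 736, 634, 808, 778, 563
Mean correct RT = 8164/12 = 680.3333 ms
Proportion correct = 12/14
IES = 680.3333 / (12/14) = 793.722 ms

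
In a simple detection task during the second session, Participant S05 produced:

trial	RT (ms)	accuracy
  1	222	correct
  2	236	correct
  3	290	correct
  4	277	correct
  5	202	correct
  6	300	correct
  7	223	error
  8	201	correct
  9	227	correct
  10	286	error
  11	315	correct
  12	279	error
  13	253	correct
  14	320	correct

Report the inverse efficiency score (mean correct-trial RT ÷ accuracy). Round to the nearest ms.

Correct trials (n=11): 222, 236, 290, 277, 202, 300, 201, 227, 315, 253, 320
Mean correct RT = 2843/11 = 258.4545 ms
Proportion correct = 11/14
IES = 258.4545 / (11/14) = 328.942 ms

329 ms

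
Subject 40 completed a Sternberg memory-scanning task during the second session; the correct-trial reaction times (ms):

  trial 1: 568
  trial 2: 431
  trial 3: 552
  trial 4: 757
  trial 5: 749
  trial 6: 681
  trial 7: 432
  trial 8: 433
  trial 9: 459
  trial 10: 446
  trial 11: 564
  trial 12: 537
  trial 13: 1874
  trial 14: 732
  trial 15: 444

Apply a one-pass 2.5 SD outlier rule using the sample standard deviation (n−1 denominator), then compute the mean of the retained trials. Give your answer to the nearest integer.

556 ms

n = 15, ΣRT = 9659, M = 643.933
Σ(x−M)² = 1826158.93; s = √(1826158.93/14) = 361.165
Cutoffs: 643.933 ± 2.5·361.165 → [-259.0, 1546.8]
Outside: 1874 → excluded.
Retained (n=14): Σ = 7785, mean = 7785/14 = 556.071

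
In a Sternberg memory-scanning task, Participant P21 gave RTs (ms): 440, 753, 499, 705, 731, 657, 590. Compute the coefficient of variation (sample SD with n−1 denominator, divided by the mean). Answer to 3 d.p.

n = 7, Σ = 4375, M = 625.0000
Σ(x−M)² = 86370.000; s = √(86370.000/6) = 119.9792
CV = 119.9792 / 625.0000 = 0.19197

0.192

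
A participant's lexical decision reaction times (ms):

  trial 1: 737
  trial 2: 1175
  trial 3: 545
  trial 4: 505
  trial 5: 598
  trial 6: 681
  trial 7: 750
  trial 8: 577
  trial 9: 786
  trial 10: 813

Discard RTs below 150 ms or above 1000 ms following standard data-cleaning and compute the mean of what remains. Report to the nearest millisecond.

666 ms

Excluded: 1175
Retained (n=9): Σ = 5992
Mean = 5992/9 = 665.7778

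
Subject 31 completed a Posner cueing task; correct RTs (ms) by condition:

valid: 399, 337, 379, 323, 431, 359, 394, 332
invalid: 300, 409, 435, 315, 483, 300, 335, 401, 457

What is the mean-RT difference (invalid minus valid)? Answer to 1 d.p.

M(valid) = 2954/8 = 369.250
M(invalid) = 3435/9 = 381.667
Difference = 381.667 − 369.250 = 12.417 ms

12.4 ms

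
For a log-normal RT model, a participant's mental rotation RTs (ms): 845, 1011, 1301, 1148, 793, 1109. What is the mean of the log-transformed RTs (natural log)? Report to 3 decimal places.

6.927

ln(RT): 6.7393, 6.9187, 7.1709, 7.0458, 6.6758, 7.0112
Σ ln(RT) = 41.5617
Mean = 41.5617/6 = 6.92696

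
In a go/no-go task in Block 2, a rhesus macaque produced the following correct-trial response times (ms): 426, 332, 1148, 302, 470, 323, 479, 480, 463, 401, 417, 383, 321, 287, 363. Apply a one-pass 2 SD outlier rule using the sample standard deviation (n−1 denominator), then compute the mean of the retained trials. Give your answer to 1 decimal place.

n = 15, ΣRT = 6595, M = 439.667
Σ(x−M)² = 599203.33; s = √(599203.33/14) = 206.882
Cutoffs: 439.667 ± 2·206.882 → [25.9, 853.4]
Outside: 1148 → excluded.
Retained (n=14): Σ = 5447, mean = 5447/14 = 389.071

389.1 ms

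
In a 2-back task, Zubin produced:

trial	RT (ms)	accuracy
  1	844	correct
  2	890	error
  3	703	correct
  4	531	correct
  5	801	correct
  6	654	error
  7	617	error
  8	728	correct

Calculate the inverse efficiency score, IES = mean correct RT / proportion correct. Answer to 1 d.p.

1154.2 ms

Correct trials (n=5): 844, 703, 531, 801, 728
Mean correct RT = 3607/5 = 721.4000 ms
Proportion correct = 5/8
IES = 721.4000 / (5/8) = 1154.240 ms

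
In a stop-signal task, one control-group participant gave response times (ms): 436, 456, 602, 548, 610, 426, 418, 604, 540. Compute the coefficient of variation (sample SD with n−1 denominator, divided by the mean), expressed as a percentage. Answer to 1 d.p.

n = 9, Σ = 4640, M = 515.5556
Σ(x−M)² = 53278.222; s = √(53278.222/8) = 81.6075
CV = 81.6075 / 515.5556 = 0.15829 = 15.829%

15.8%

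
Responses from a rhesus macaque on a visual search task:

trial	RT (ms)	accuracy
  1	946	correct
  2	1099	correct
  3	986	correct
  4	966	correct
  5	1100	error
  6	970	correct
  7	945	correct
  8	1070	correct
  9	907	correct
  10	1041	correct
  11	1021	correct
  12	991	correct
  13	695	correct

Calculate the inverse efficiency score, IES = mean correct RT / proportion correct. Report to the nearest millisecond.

Correct trials (n=12): 946, 1099, 986, 966, 970, 945, 1070, 907, 1041, 1021, 991, 695
Mean correct RT = 11637/12 = 969.7500 ms
Proportion correct = 12/13
IES = 969.7500 / (12/13) = 1050.562 ms

1051 ms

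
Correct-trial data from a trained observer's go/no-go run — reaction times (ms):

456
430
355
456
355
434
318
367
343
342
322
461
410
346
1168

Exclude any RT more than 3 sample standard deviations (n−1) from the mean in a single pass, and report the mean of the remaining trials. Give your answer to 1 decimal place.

n = 15, ΣRT = 6563, M = 437.533
Σ(x−M)² = 608317.73; s = √(608317.73/14) = 208.450
Cutoffs: 437.533 ± 3·208.450 → [-187.8, 1062.9]
Outside: 1168 → excluded.
Retained (n=14): Σ = 5395, mean = 5395/14 = 385.357

385.4 ms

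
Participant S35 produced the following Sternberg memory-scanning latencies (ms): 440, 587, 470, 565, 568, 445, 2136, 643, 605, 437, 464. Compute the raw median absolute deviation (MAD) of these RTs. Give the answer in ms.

95 ms

Sorted: 437, 440, 445, 464, 470, 565, 568, 587, 605, 643, 2136 → median = 565
|x − 565|: 125, 22, 95, 0, 3, 120, 1571, 78, 40, 128, 101
Sorted deviations: 0, 3, 22, 40, 78, 95, 101, 120, 125, 128, 1571 → MAD = 95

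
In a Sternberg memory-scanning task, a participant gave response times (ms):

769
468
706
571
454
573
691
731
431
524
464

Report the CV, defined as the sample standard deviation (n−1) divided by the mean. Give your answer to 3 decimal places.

0.214

n = 11, Σ = 6382, M = 580.1818
Σ(x−M)² = 154061.636; s = √(154061.636/10) = 124.1216
CV = 124.1216 / 580.1818 = 0.21394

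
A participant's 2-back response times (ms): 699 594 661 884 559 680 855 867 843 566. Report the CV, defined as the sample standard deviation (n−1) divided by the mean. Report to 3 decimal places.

n = 10, Σ = 7208, M = 720.8000
Σ(x−M)² = 152887.600; s = √(152887.600/9) = 130.3361
CV = 130.3361 / 720.8000 = 0.18082

0.181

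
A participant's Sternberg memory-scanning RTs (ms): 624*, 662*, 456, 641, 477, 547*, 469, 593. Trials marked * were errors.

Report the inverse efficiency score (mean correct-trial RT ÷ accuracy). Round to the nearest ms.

844 ms

Correct trials (n=5): 456, 641, 477, 469, 593
Mean correct RT = 2636/5 = 527.2000 ms
Proportion correct = 5/8
IES = 527.2000 / (5/8) = 843.520 ms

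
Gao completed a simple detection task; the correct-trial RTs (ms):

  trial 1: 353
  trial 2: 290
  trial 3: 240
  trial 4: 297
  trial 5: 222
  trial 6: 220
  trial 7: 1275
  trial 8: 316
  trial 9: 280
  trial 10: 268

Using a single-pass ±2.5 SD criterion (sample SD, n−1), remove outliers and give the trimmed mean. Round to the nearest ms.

276 ms

n = 10, ΣRT = 3761, M = 376.100
Σ(x−M)² = 913394.90; s = √(913394.90/9) = 318.572
Cutoffs: 376.100 ± 2.5·318.572 → [-420.3, 1172.5]
Outside: 1275 → excluded.
Retained (n=9): Σ = 2486, mean = 2486/9 = 276.222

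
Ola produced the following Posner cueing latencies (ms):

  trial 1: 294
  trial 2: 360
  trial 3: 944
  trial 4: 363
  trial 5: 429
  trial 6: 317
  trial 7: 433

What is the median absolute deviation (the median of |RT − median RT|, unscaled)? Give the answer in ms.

Sorted: 294, 317, 360, 363, 429, 433, 944 → median = 363
|x − 363|: 69, 3, 581, 0, 66, 46, 70
Sorted deviations: 0, 3, 46, 66, 69, 70, 581 → MAD = 66

66 ms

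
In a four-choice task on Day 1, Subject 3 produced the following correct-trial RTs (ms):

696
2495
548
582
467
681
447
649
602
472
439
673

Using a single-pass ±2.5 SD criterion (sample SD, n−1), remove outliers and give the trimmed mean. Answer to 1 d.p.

n = 12, ΣRT = 8751, M = 729.250
Σ(x−M)² = 3500500.25; s = √(3500500.25/11) = 564.116
Cutoffs: 729.250 ± 2.5·564.116 → [-681.0, 2139.5]
Outside: 2495 → excluded.
Retained (n=11): Σ = 6256, mean = 6256/11 = 568.727

568.7 ms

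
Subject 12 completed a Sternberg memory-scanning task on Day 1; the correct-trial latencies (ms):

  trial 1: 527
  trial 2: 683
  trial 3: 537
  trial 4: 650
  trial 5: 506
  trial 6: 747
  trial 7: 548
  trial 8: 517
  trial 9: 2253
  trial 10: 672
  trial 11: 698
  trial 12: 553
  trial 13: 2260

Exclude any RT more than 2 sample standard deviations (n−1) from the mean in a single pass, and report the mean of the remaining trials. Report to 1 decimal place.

603.5 ms

n = 13, ΣRT = 11151, M = 857.769
Σ(x−M)² = 4699946.31; s = √(4699946.31/12) = 625.829
Cutoffs: 857.769 ± 2·625.829 → [-393.9, 2109.4]
Outside: 2253, 2260 → excluded.
Retained (n=11): Σ = 6638, mean = 6638/11 = 603.455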